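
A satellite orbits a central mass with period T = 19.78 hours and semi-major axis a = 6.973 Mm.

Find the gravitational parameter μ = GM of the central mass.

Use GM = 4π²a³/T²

Convert to SI: T = 19.78 hours = 71208 s; a = 6.973 Mm = 6.973e+06 m.
GM = 4π² · a³ / T².
GM = 4π² · (6.973e+06)³ / (71208)² m³/s² ≈ 2.64e+12 m³/s² = 2.64 × 10^12 m³/s².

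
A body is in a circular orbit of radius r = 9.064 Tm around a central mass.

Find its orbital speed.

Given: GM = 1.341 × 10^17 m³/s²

Convert to SI: r = 9.064 Tm = 9.064e+12 m.
For a circular orbit, gravity supplies the centripetal force, so v = √(GM / r).
v = √(1.341e+17 / 9.064e+12) m/s ≈ 121.6 m/s = 121.6 m/s.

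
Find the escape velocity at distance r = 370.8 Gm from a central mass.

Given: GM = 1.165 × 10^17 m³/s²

Convert to SI: r = 370.8 Gm = 3.708e+11 m.
Escape velocity comes from setting total energy to zero: ½v² − GM/r = 0 ⇒ v_esc = √(2GM / r).
v_esc = √(2 · 1.165e+17 / 3.708e+11) m/s ≈ 792.7 m/s = 792.7 m/s.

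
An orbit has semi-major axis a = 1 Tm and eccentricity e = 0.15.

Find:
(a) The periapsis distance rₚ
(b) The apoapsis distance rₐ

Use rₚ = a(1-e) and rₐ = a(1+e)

Convert to SI: a = 1 Tm = 1e+12 m.
(a) rₚ = a(1 − e) = 1e+12 · (1 − 0.15) = 1e+12 · 0.85 ≈ 8.5e+11 m = 850 Gm.
(b) rₐ = a(1 + e) = 1e+12 · (1 + 0.15) = 1e+12 · 1.15 ≈ 1.15e+12 m = 1.15 Tm.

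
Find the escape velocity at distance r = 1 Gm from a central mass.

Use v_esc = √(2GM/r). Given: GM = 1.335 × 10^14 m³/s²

Convert to SI: r = 1 Gm = 1e+09 m.
Escape velocity comes from setting total energy to zero: ½v² − GM/r = 0 ⇒ v_esc = √(2GM / r).
v_esc = √(2 · 1.335e+14 / 1e+09) m/s ≈ 516.7 m/s = 516.7 m/s.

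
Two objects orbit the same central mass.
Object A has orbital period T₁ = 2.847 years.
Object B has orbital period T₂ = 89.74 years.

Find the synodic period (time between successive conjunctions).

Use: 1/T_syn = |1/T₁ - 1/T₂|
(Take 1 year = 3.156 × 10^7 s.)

Convert to SI: T₁ = 2.847 years = 8.98513e+07 s; T₂ = 89.74 years = 2.83219e+09 s.
T_syn = |T₁ · T₂ / (T₁ − T₂)|.
T_syn = |8.98513e+07 · 2.83219e+09 / (8.98513e+07 − 2.83219e+09)| s ≈ 9.28e+07 s = 2.94 years.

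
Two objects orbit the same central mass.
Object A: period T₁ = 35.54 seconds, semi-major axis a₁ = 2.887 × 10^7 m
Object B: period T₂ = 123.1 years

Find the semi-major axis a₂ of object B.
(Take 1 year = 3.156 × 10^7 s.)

Convert to SI: T₂ = 123.1 years = 3.88504e+09 s.
Kepler's third law: (T₁/T₂)² = (a₁/a₂)³ ⇒ a₂ = a₁ · (T₂/T₁)^(2/3).
T₂/T₁ = 3.88504e+09 / 35.54 = 1.09314e+08.
a₂ = 2.887e+07 · (1.09314e+08)^(2/3) m ≈ 6.6e+12 m = 6.6 × 10^12 m.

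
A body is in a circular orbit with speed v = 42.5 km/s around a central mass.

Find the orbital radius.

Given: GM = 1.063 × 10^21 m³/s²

Convert to SI: v = 42.5 km/s = 42500 m/s.
For a circular orbit, v² = GM / r, so r = GM / v².
r = 1.063e+21 / (42500)² m ≈ 5.885e+11 m = 5.885 × 10^11 m.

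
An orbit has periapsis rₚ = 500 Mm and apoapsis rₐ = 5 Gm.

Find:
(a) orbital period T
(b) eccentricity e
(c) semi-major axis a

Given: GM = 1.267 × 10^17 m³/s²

Convert to SI: rₚ = 500 Mm = 5e+08 m; rₐ = 5 Gm = 5e+09 m.
(a) With a = (rₚ + rₐ)/2 = 2.75e+09 m, T = 2π √(a³/GM) = 2π √((2.75e+09)³/1.267e+17) s ≈ 2.546e+06 s
(b) e = (rₐ − rₚ)/(rₐ + rₚ) = (5e+09 − 5e+08)/(5e+09 + 5e+08) ≈ 0.8182
(c) a = (rₚ + rₐ)/2 = (5e+08 + 5e+09)/2 ≈ 2.75e+09 m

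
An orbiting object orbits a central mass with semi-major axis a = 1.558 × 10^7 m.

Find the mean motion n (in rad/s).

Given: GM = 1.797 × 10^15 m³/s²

n = √(GM / a³).
n = √(1.797e+15 / (1.558e+07)³) rad/s ≈ 0.0006893 rad/s.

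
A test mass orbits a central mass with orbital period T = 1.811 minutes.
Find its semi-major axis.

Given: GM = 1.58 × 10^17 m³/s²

Convert to SI: T = 1.811 minutes = 108.66 s.
Invert Kepler's third law: a = (GM · T² / (4π²))^(1/3).
Substituting T = 108.66 s and GM = 1.58e+17 m³/s²:
a = (1.58e+17 · (108.66)² / (4π²))^(1/3) m
a ≈ 3.615e+06 m = 3.615 × 10^6 m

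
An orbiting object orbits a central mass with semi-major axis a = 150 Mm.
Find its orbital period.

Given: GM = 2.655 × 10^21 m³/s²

Convert to SI: a = 150 Mm = 1.5e+08 m.
Kepler's third law: T = 2π √(a³ / GM).
Substituting a = 1.5e+08 m and GM = 2.655e+21 m³/s²:
T = 2π √((1.5e+08)³ / 2.655e+21) s
T ≈ 224 s = 3.734 minutes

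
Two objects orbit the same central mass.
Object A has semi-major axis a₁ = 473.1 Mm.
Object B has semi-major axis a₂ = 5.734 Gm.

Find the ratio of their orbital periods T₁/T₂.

Convert to SI: a₁ = 473.1 Mm = 4.731e+08 m; a₂ = 5.734 Gm = 5.734e+09 m.
From Kepler's third law, (T₁/T₂)² = (a₁/a₂)³, so T₁/T₂ = (a₁/a₂)^(3/2).
a₁/a₂ = 4.731e+08 / 5.734e+09 = 0.0825078.
T₁/T₂ = (0.0825078)^(3/2) ≈ 0.0237.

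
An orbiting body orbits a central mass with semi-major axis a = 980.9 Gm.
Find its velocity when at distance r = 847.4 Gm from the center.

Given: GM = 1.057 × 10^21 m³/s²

Convert to SI: a = 980.9 Gm = 9.809e+11 m; r = 847.4 Gm = 8.474e+11 m.
Vis-viva: v = √(GM · (2/r − 1/a)).
2/r − 1/a = 2/8.474e+11 − 1/9.809e+11 = 1.34069e-12 m⁻¹.
v = √(1.057e+21 · 1.34069e-12) m/s ≈ 3.764e+04 m/s = 37.64 km/s.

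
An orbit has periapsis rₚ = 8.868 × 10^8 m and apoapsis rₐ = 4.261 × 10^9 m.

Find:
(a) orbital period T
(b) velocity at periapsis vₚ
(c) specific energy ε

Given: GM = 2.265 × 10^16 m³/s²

(a) With a = (rₚ + rₐ)/2 = 2.5739e+09 m, T = 2π √(a³/GM) = 2π √((2.5739e+09)³/2.265e+16) s ≈ 5.452e+06 s
(b) With a = (rₚ + rₐ)/2 = 2.5739e+09 m, vₚ = √(GM (2/rₚ − 1/a)) = √(2.265e+16 · (2/8.868e+08 − 1/2.5739e+09)) m/s ≈ 6503 m/s
(c) With a = (rₚ + rₐ)/2 = 2.5739e+09 m, ε = −GM/(2a) = −2.265e+16/(2 · 2.5739e+09) J/kg ≈ -4.4e+06 J/kg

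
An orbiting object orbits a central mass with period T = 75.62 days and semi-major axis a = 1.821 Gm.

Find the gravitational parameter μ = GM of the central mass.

Convert to SI: T = 75.62 days = 6.53357e+06 s; a = 1.821 Gm = 1.821e+09 m.
GM = 4π² · a³ / T².
GM = 4π² · (1.821e+09)³ / (6.53357e+06)² m³/s² ≈ 5.585e+15 m³/s² = 5.585 × 10^15 m³/s².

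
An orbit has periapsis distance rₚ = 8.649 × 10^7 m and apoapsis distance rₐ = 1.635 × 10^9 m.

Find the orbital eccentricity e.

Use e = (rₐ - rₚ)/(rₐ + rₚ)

e = (rₐ − rₚ) / (rₐ + rₚ).
e = (1.635e+09 − 8.649e+07) / (1.635e+09 + 8.649e+07) = 1.54851e+09 / 1.72149e+09 ≈ 0.8995.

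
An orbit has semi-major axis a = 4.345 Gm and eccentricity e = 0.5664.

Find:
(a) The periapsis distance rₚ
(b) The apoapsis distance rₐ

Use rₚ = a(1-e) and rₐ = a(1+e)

Convert to SI: a = 4.345 Gm = 4.345e+09 m.
(a) rₚ = a(1 − e) = 4.345e+09 · (1 − 0.5664) = 4.345e+09 · 0.4336 ≈ 1.884e+09 m = 1.884 Gm.
(b) rₐ = a(1 + e) = 4.345e+09 · (1 + 0.5664) = 4.345e+09 · 1.5664 ≈ 6.806e+09 m = 6.806 Gm.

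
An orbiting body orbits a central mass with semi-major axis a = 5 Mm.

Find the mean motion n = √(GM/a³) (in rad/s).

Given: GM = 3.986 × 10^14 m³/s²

Convert to SI: a = 5 Mm = 5e+06 m.
n = √(GM / a³).
n = √(3.986e+14 / (5e+06)³) rad/s ≈ 0.001786 rad/s.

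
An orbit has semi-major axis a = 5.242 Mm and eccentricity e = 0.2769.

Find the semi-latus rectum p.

Convert to SI: a = 5.242 Mm = 5.242e+06 m.
p = a (1 − e²).
p = 5.242e+06 · (1 − (0.2769)²) = 5.242e+06 · 0.923326 ≈ 4.84e+06 m = 4.84 Mm.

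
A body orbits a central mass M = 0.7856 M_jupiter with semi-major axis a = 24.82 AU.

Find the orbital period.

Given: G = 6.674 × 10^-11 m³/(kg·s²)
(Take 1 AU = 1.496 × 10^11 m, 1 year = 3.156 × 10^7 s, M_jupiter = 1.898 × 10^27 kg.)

Convert to SI: a = 24.82 AU = 3.71307e+12 m; M = 0.7856 M_jupiter = 1.49107e+27 kg.
GM = G · M = 6.674e-11 · 1.49107e+27 = 9.95139e+16 m³/s².
Kepler's third law: T = 2π √(a³ / GM).
Substituting a = 3.71307e+12 m and GM = 9.95139e+16 m³/s²:
T = 2π √((3.71307e+12)³ / 9.95139e+16) s
T ≈ 1.425e+11 s = 4515 years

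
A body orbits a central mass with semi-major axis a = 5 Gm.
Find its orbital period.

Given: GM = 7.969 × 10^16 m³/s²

Convert to SI: a = 5 Gm = 5e+09 m.
Kepler's third law: T = 2π √(a³ / GM).
Substituting a = 5e+09 m and GM = 7.969e+16 m³/s²:
T = 2π √((5e+09)³ / 7.969e+16) s
T ≈ 7.869e+06 s = 91.08 days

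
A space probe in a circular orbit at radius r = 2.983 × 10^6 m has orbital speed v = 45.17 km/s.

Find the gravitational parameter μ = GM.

Convert to SI: v = 45.17 km/s = 45170 m/s.
For a circular orbit v² = GM/r, so GM = v² · r.
GM = (45170)² · 2.983e+06 m³/s² ≈ 6.086e+15 m³/s² = 6.086 × 10^15 m³/s².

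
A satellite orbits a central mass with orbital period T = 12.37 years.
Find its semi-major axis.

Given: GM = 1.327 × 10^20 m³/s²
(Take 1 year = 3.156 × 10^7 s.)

Convert to SI: T = 12.37 years = 3.90397e+08 s.
Invert Kepler's third law: a = (GM · T² / (4π²))^(1/3).
Substituting T = 3.90397e+08 s and GM = 1.327e+20 m³/s²:
a = (1.327e+20 · (3.90397e+08)² / (4π²))^(1/3) m
a ≈ 8.002e+11 m = 800.2 Gm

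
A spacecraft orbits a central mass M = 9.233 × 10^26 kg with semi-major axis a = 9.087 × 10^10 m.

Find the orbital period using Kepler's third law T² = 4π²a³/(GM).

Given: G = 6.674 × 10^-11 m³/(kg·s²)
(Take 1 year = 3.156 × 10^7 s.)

GM = G · M = 6.674e-11 · 9.233e+26 = 6.1621e+16 m³/s².
Kepler's third law: T = 2π √(a³ / GM).
Substituting a = 9.087e+10 m and GM = 6.1621e+16 m³/s²:
T = 2π √((9.087e+10)³ / 6.1621e+16) s
T ≈ 6.933e+08 s = 21.97 years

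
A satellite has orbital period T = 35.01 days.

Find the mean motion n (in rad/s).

Convert to SI: T = 35.01 days = 3.02486e+06 s.
n = 2π / T.
n = 2π / 3.02486e+06 s ≈ 2.077e-06 rad/s.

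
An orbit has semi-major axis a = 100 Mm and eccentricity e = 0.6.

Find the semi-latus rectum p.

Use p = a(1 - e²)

Convert to SI: a = 100 Mm = 1e+08 m.
p = a (1 − e²).
p = 1e+08 · (1 − (0.6)²) = 1e+08 · 0.64 ≈ 6.4e+07 m = 64 Mm.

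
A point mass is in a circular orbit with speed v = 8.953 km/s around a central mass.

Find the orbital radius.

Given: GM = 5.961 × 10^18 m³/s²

Convert to SI: v = 8.953 km/s = 8953 m/s.
For a circular orbit, v² = GM / r, so r = GM / v².
r = 5.961e+18 / (8953)² m ≈ 7.437e+10 m = 74.37 Gm.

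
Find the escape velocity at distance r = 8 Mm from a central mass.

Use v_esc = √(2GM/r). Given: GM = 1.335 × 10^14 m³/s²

Convert to SI: r = 8 Mm = 8e+06 m.
Escape velocity comes from setting total energy to zero: ½v² − GM/r = 0 ⇒ v_esc = √(2GM / r).
v_esc = √(2 · 1.335e+14 / 8e+06) m/s ≈ 5777 m/s = 5.777 km/s.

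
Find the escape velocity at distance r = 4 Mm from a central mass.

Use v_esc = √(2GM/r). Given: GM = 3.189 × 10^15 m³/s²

Convert to SI: r = 4 Mm = 4e+06 m.
Escape velocity comes from setting total energy to zero: ½v² − GM/r = 0 ⇒ v_esc = √(2GM / r).
v_esc = √(2 · 3.189e+15 / 4e+06) m/s ≈ 3.993e+04 m/s = 39.93 km/s.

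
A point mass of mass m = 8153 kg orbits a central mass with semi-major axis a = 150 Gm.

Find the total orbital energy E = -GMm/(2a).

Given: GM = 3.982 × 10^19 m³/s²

Convert to SI: a = 150 Gm = 1.5e+11 m.
E = −GMm / (2a).
E = −3.982e+19 · 8153 / (2 · 1.5e+11) J ≈ -1.082e+12 J = -1.082 TJ.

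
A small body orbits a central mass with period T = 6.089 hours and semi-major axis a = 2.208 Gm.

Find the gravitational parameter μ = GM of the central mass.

Convert to SI: T = 6.089 hours = 21920.4 s; a = 2.208 Gm = 2.208e+09 m.
GM = 4π² · a³ / T².
GM = 4π² · (2.208e+09)³ / (21920.4)² m³/s² ≈ 8.844e+20 m³/s² = 8.844 × 10^20 m³/s².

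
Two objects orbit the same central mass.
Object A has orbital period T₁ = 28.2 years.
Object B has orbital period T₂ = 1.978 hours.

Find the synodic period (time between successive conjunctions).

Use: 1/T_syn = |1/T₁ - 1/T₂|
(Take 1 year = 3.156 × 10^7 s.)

Convert to SI: T₁ = 28.2 years = 8.89992e+08 s; T₂ = 1.978 hours = 7120.8 s.
T_syn = |T₁ · T₂ / (T₁ − T₂)|.
T_syn = |8.89992e+08 · 7120.8 / (8.89992e+08 − 7120.8)| s ≈ 7121 s = 1.978 hours.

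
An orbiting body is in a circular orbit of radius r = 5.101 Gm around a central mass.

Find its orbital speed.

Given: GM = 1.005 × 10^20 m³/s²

Convert to SI: r = 5.101 Gm = 5.101e+09 m.
For a circular orbit, gravity supplies the centripetal force, so v = √(GM / r).
v = √(1.005e+20 / 5.101e+09) m/s ≈ 1.404e+05 m/s = 140.4 km/s.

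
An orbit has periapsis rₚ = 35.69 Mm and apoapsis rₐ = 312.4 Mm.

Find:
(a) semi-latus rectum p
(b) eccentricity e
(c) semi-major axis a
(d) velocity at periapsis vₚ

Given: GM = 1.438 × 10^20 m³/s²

Convert to SI: rₚ = 35.69 Mm = 3.569e+07 m; rₐ = 312.4 Mm = 3.124e+08 m.
(a) From a = (rₚ + rₐ)/2 = 1.74045e+08 m and e = (rₐ − rₚ)/(rₐ + rₚ) = 0.794938, p = a(1 − e²) = 1.74045e+08 · (1 − (0.794938)²) ≈ 6.406e+07 m
(b) e = (rₐ − rₚ)/(rₐ + rₚ) = (3.124e+08 − 3.569e+07)/(3.124e+08 + 3.569e+07) ≈ 0.7949
(c) a = (rₚ + rₐ)/2 = (3.569e+07 + 3.124e+08)/2 ≈ 1.74e+08 m
(d) With a = (rₚ + rₐ)/2 = 1.74045e+08 m, vₚ = √(GM (2/rₚ − 1/a)) = √(1.438e+20 · (2/3.569e+07 − 1/1.74045e+08)) m/s ≈ 2.689e+06 m/s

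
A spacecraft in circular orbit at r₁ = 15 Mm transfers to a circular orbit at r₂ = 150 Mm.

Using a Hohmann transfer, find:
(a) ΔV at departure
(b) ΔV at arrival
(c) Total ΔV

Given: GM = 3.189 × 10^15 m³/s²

Convert to SI: r₁ = 15 Mm = 1.5e+07 m; r₂ = 150 Mm = 1.5e+08 m.
Transfer semi-major axis: a_t = (r₁ + r₂)/2 = (1.5e+07 + 1.5e+08)/2 = 8.25e+07 m.
Circular speeds: v₁ = √(GM/r₁) = 14580.8 m/s, v₂ = √(GM/r₂) = 4610.86 m/s.
Transfer speeds (vis-viva v² = GM(2/r − 1/a_t)): v₁ᵗ = 19660.8 m/s, v₂ᵗ = 1966.08 m/s.
(a) ΔV₁ = |v₁ᵗ − v₁| ≈ 5080 m/s = 5.08 km/s.
(b) ΔV₂ = |v₂ − v₂ᵗ| ≈ 2645 m/s = 2.645 km/s.
(c) ΔV_total = ΔV₁ + ΔV₂ ≈ 7725 m/s = 7.725 km/s.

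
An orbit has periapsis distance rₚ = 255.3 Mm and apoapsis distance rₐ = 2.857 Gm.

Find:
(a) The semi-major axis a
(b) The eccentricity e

Convert to SI: rₚ = 255.3 Mm = 2.553e+08 m; rₐ = 2.857 Gm = 2.857e+09 m.
(a) a = (rₚ + rₐ) / 2 = (2.553e+08 + 2.857e+09) / 2 ≈ 1.556e+09 m = 1.556 Gm.
(b) e = (rₐ − rₚ) / (rₐ + rₚ) = (2.857e+09 − 2.553e+08) / (2.857e+09 + 2.553e+08) ≈ 0.8359.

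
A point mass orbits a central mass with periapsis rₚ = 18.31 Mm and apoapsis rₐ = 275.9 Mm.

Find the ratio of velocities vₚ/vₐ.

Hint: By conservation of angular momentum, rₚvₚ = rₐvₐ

Convert to SI: rₚ = 18.31 Mm = 1.831e+07 m; rₐ = 275.9 Mm = 2.759e+08 m.
Conservation of angular momentum gives rₚvₚ = rₐvₐ, so vₚ/vₐ = rₐ/rₚ.
vₚ/vₐ = 2.759e+08 / 1.831e+07 ≈ 15.07.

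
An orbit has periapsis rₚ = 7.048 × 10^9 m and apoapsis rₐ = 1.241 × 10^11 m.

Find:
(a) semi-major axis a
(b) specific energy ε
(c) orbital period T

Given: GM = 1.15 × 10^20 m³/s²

(a) a = (rₚ + rₐ)/2 = (7.048e+09 + 1.241e+11)/2 ≈ 6.557e+10 m
(b) With a = (rₚ + rₐ)/2 = 6.5574e+10 m, ε = −GM/(2a) = −1.15e+20/(2 · 6.5574e+10) J/kg ≈ -8.769e+08 J/kg
(c) With a = (rₚ + rₐ)/2 = 6.5574e+10 m, T = 2π √(a³/GM) = 2π √((6.5574e+10)³/1.15e+20) s ≈ 9.838e+06 s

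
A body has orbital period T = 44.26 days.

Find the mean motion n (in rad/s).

Convert to SI: T = 44.26 days = 3.82406e+06 s.
n = 2π / T.
n = 2π / 3.82406e+06 s ≈ 1.643e-06 rad/s.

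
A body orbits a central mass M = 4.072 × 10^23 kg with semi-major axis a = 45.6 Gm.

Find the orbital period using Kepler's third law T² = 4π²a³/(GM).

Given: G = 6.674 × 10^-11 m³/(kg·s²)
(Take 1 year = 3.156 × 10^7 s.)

Convert to SI: a = 45.6 Gm = 4.56e+10 m.
GM = G · M = 6.674e-11 · 4.072e+23 = 2.71765e+13 m³/s².
Kepler's third law: T = 2π √(a³ / GM).
Substituting a = 4.56e+10 m and GM = 2.71765e+13 m³/s²:
T = 2π √((4.56e+10)³ / 2.71765e+13) s
T ≈ 1.174e+10 s = 371.9 years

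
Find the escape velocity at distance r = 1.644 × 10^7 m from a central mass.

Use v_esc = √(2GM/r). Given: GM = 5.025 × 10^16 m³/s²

Escape velocity comes from setting total energy to zero: ½v² − GM/r = 0 ⇒ v_esc = √(2GM / r).
v_esc = √(2 · 5.025e+16 / 1.644e+07) m/s ≈ 7.819e+04 m/s = 78.19 km/s.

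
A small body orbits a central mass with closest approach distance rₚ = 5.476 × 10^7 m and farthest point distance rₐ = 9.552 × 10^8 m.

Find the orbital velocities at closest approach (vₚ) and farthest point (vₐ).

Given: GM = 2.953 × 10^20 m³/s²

Use the vis-viva equation v² = GM(2/r − 1/a) with a = (rₚ + rₐ)/2 = (5.476e+07 + 9.552e+08)/2 = 5.0498e+08 m.
vₚ = √(GM · (2/rₚ − 1/a)) = √(2.953e+20 · (2/5.476e+07 − 1/5.0498e+08)) m/s ≈ 3.194e+06 m/s = 3194 km/s.
vₐ = √(GM · (2/rₐ − 1/a)) = √(2.953e+20 · (2/9.552e+08 − 1/5.0498e+08)) m/s ≈ 1.831e+05 m/s = 183.1 km/s.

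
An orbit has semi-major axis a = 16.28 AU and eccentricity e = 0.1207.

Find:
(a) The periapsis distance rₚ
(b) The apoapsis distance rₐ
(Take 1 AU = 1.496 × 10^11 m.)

Convert to SI: a = 16.28 AU = 2.43549e+12 m.
(a) rₚ = a(1 − e) = 2.43549e+12 · (1 − 0.1207) = 2.43549e+12 · 0.8793 ≈ 2.142e+12 m = 14.32 AU.
(b) rₐ = a(1 + e) = 2.43549e+12 · (1 + 0.1207) = 2.43549e+12 · 1.1207 ≈ 2.729e+12 m = 18.24 AU.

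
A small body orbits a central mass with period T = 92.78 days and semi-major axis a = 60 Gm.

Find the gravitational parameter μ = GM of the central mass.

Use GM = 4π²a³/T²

Convert to SI: T = 92.78 days = 8.01619e+06 s; a = 60 Gm = 6e+10 m.
GM = 4π² · a³ / T².
GM = 4π² · (6e+10)³ / (8.01619e+06)² m³/s² ≈ 1.327e+20 m³/s² = 1.327 × 10^20 m³/s².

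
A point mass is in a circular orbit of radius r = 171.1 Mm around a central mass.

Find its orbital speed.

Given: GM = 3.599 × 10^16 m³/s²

Convert to SI: r = 171.1 Mm = 1.711e+08 m.
For a circular orbit, gravity supplies the centripetal force, so v = √(GM / r).
v = √(3.599e+16 / 1.711e+08) m/s ≈ 1.45e+04 m/s = 14.5 km/s.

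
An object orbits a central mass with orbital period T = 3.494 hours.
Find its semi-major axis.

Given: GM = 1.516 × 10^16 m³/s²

Convert to SI: T = 3.494 hours = 12578.4 s.
Invert Kepler's third law: a = (GM · T² / (4π²))^(1/3).
Substituting T = 12578.4 s and GM = 1.516e+16 m³/s²:
a = (1.516e+16 · (12578.4)² / (4π²))^(1/3) m
a ≈ 3.931e+07 m = 39.31 Mm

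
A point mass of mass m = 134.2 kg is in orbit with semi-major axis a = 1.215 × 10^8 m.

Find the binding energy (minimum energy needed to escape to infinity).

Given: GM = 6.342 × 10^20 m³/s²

Total orbital energy is E = −GMm/(2a); binding energy is E_bind = −E = GMm/(2a).
E_bind = 6.342e+20 · 134.2 / (2 · 1.215e+08) J ≈ 3.502e+14 J = 350.2 TJ.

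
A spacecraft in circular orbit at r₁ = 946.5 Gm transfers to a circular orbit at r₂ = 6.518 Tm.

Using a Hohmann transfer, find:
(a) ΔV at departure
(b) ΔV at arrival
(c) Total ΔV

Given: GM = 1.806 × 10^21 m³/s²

Convert to SI: r₁ = 946.5 Gm = 9.465e+11 m; r₂ = 6.518 Tm = 6.518e+12 m.
Transfer semi-major axis: a_t = (r₁ + r₂)/2 = (9.465e+11 + 6.518e+12)/2 = 3.73225e+12 m.
Circular speeds: v₁ = √(GM/r₁) = 43681.6 m/s, v₂ = √(GM/r₂) = 16645.7 m/s.
Transfer speeds (vis-viva v² = GM(2/r − 1/a_t)): v₁ᵗ = 57725.9 m/s, v₂ᵗ = 8382.56 m/s.
(a) ΔV₁ = |v₁ᵗ − v₁| ≈ 1.404e+04 m/s = 14.04 km/s.
(b) ΔV₂ = |v₂ − v₂ᵗ| ≈ 8263 m/s = 8.263 km/s.
(c) ΔV_total = ΔV₁ + ΔV₂ ≈ 2.231e+04 m/s = 22.31 km/s.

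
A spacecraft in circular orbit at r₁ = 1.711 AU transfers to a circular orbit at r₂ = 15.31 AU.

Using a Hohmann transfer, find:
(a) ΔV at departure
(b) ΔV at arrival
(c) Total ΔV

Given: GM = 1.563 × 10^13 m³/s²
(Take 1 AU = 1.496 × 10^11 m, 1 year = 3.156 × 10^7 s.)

Convert to SI: r₁ = 1.711 AU = 2.55966e+11 m; r₂ = 15.31 AU = 2.29038e+12 m.
Transfer semi-major axis: a_t = (r₁ + r₂)/2 = (2.55966e+11 + 2.29038e+12)/2 = 1.27317e+12 m.
Circular speeds: v₁ = √(GM/r₁) = 7.81427 m/s, v₂ = √(GM/r₂) = 2.61232 m/s.
Transfer speeds (vis-viva v² = GM(2/r − 1/a_t)): v₁ᵗ = 10.4809 m/s, v₂ᵗ = 1.17131 m/s.
(a) ΔV₁ = |v₁ᵗ − v₁| ≈ 2.667 m/s = 0.0005626 AU/year.
(b) ΔV₂ = |v₂ − v₂ᵗ| ≈ 1.441 m/s = 0.000304 AU/year.
(c) ΔV_total = ΔV₁ + ΔV₂ ≈ 4.108 m/s = 0.0008666 AU/year.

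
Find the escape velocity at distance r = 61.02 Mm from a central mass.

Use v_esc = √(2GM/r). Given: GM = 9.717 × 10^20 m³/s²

Convert to SI: r = 61.02 Mm = 6.102e+07 m.
Escape velocity comes from setting total energy to zero: ½v² − GM/r = 0 ⇒ v_esc = √(2GM / r).
v_esc = √(2 · 9.717e+20 / 6.102e+07) m/s ≈ 5.643e+06 m/s = 5643 km/s.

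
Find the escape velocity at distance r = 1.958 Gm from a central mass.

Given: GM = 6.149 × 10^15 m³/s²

Convert to SI: r = 1.958 Gm = 1.958e+09 m.
Escape velocity comes from setting total energy to zero: ½v² − GM/r = 0 ⇒ v_esc = √(2GM / r).
v_esc = √(2 · 6.149e+15 / 1.958e+09) m/s ≈ 2506 m/s = 2.506 km/s.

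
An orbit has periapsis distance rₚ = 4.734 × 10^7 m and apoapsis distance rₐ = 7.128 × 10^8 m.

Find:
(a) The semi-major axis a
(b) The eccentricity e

(a) a = (rₚ + rₐ) / 2 = (4.734e+07 + 7.128e+08) / 2 ≈ 3.801e+08 m = 3.801 × 10^8 m.
(b) e = (rₐ − rₚ) / (rₐ + rₚ) = (7.128e+08 − 4.734e+07) / (7.128e+08 + 4.734e+07) ≈ 0.8754.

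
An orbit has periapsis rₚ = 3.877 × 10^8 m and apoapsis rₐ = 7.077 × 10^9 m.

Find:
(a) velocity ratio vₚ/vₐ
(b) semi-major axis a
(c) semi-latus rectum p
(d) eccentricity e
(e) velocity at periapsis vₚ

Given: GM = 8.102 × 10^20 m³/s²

(a) Conservation of angular momentum (rₚvₚ = rₐvₐ) gives vₚ/vₐ = rₐ/rₚ = 7.077e+09/3.877e+08 ≈ 18.25
(b) a = (rₚ + rₐ)/2 = (3.877e+08 + 7.077e+09)/2 ≈ 3.732e+09 m
(c) From a = (rₚ + rₐ)/2 = 3.73235e+09 m and e = (rₐ − rₚ)/(rₐ + rₚ) = 0.896124, p = a(1 − e²) = 3.73235e+09 · (1 − (0.896124)²) ≈ 7.351e+08 m
(d) e = (rₐ − rₚ)/(rₐ + rₚ) = (7.077e+09 − 3.877e+08)/(7.077e+09 + 3.877e+08) ≈ 0.8961
(e) With a = (rₚ + rₐ)/2 = 3.73235e+09 m, vₚ = √(GM (2/rₚ − 1/a)) = √(8.102e+20 · (2/3.877e+08 − 1/3.73235e+09)) m/s ≈ 1.991e+06 m/s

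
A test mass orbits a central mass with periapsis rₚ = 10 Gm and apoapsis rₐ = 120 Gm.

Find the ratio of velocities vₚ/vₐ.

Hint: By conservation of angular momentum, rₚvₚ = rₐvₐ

Convert to SI: rₚ = 10 Gm = 1e+10 m; rₐ = 120 Gm = 1.2e+11 m.
Conservation of angular momentum gives rₚvₚ = rₐvₐ, so vₚ/vₐ = rₐ/rₚ.
vₚ/vₐ = 1.2e+11 / 1e+10 ≈ 12.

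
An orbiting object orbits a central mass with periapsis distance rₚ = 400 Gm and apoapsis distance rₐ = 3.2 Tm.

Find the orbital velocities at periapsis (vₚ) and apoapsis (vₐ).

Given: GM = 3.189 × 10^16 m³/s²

Convert to SI: rₚ = 400 Gm = 4e+11 m; rₐ = 3.2 Tm = 3.2e+12 m.
Use the vis-viva equation v² = GM(2/r − 1/a) with a = (rₚ + rₐ)/2 = (4e+11 + 3.2e+12)/2 = 1.8e+12 m.
vₚ = √(GM · (2/rₚ − 1/a)) = √(3.189e+16 · (2/4e+11 − 1/1.8e+12)) m/s ≈ 376.5 m/s = 376.5 m/s.
vₐ = √(GM · (2/rₐ − 1/a)) = √(3.189e+16 · (2/3.2e+12 − 1/1.8e+12)) m/s ≈ 47.06 m/s = 47.06 m/s.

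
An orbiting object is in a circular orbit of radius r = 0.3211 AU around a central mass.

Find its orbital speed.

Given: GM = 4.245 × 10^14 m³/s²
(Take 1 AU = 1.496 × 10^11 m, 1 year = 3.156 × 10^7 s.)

Convert to SI: r = 0.3211 AU = 4.80366e+10 m.
For a circular orbit, gravity supplies the centripetal force, so v = √(GM / r).
v = √(4.245e+14 / 4.80366e+10) m/s ≈ 94.01 m/s = 0.01983 AU/year.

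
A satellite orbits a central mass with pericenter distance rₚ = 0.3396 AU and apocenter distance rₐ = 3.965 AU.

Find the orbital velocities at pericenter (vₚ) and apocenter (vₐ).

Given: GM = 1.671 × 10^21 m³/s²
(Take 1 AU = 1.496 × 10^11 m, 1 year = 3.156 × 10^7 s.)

Convert to SI: rₚ = 0.3396 AU = 5.08042e+10 m; rₐ = 3.965 AU = 5.93164e+11 m.
Use the vis-viva equation v² = GM(2/r − 1/a) with a = (rₚ + rₐ)/2 = (5.08042e+10 + 5.93164e+11)/2 = 3.21984e+11 m.
vₚ = √(GM · (2/rₚ − 1/a)) = √(1.671e+21 · (2/5.08042e+10 − 1/3.21984e+11)) m/s ≈ 2.462e+05 m/s = 51.93 AU/year.
vₐ = √(GM · (2/rₐ − 1/a)) = √(1.671e+21 · (2/5.93164e+11 − 1/3.21984e+11)) m/s ≈ 2.108e+04 m/s = 4.448 AU/year.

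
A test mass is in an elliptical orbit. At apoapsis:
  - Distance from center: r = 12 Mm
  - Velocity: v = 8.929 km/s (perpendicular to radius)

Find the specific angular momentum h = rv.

Convert to SI: r = 12 Mm = 1.2e+07 m; v = 8.929 km/s = 8929 m/s.
With v perpendicular to r, h = r · v.
h = 1.2e+07 · 8929 m²/s ≈ 1.071e+11 m²/s.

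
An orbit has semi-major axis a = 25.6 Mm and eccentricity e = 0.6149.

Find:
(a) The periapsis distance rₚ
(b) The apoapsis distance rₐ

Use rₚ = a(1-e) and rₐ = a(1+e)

Convert to SI: a = 25.6 Mm = 2.56e+07 m.
(a) rₚ = a(1 − e) = 2.56e+07 · (1 − 0.6149) = 2.56e+07 · 0.3851 ≈ 9.859e+06 m = 9.859 Mm.
(b) rₐ = a(1 + e) = 2.56e+07 · (1 + 0.6149) = 2.56e+07 · 1.6149 ≈ 4.134e+07 m = 41.34 Mm.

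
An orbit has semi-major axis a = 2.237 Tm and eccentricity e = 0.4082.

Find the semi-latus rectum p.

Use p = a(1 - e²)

Convert to SI: a = 2.237 Tm = 2.237e+12 m.
p = a (1 − e²).
p = 2.237e+12 · (1 − (0.4082)²) = 2.237e+12 · 0.833373 ≈ 1.864e+12 m = 1.864 Tm.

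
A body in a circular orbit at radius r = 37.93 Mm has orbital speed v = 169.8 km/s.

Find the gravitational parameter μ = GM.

Convert to SI: r = 37.93 Mm = 3.793e+07 m; v = 169.8 km/s = 169800 m/s.
For a circular orbit v² = GM/r, so GM = v² · r.
GM = (169800)² · 3.793e+07 m³/s² ≈ 1.094e+18 m³/s² = 1.094 × 10^18 m³/s².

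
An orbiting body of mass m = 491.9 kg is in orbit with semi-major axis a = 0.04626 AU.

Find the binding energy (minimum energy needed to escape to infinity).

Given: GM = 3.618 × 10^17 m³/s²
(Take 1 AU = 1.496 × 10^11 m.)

Convert to SI: a = 0.04626 AU = 6.9205e+09 m.
Total orbital energy is E = −GMm/(2a); binding energy is E_bind = −E = GMm/(2a).
E_bind = 3.618e+17 · 491.9 / (2 · 6.9205e+09) J ≈ 1.286e+10 J = 12.86 GJ.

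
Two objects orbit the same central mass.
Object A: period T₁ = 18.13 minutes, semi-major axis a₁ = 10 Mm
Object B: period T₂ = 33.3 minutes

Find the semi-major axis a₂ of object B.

Convert to SI: T₁ = 18.13 minutes = 1087.8 s; a₁ = 10 Mm = 1e+07 m; T₂ = 33.3 minutes = 1998 s.
Kepler's third law: (T₁/T₂)² = (a₁/a₂)³ ⇒ a₂ = a₁ · (T₂/T₁)^(2/3).
T₂/T₁ = 1998 / 1087.8 = 1.83673.
a₂ = 1e+07 · (1.83673)^(2/3) m ≈ 1.5e+07 m = 15 Mm.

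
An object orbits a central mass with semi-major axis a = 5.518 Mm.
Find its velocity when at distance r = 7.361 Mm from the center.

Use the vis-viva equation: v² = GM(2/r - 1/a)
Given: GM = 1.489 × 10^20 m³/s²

Convert to SI: a = 5.518 Mm = 5.518e+06 m; r = 7.361 Mm = 7.361e+06 m.
Vis-viva: v = √(GM · (2/r − 1/a)).
2/r − 1/a = 2/7.361e+06 − 1/5.518e+06 = 9.04771e-08 m⁻¹.
v = √(1.489e+20 · 9.04771e-08) m/s ≈ 3.67e+06 m/s = 3670 km/s.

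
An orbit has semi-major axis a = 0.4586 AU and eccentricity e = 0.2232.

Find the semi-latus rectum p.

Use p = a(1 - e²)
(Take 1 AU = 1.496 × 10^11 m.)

Convert to SI: a = 0.4586 AU = 6.86066e+10 m.
p = a (1 − e²).
p = 6.86066e+10 · (1 − (0.2232)²) = 6.86066e+10 · 0.950182 ≈ 6.519e+10 m = 0.4358 AU.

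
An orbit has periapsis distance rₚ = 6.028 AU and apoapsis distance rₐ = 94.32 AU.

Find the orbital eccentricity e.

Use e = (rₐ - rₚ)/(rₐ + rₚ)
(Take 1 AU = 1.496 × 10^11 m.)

Convert to SI: rₚ = 6.028 AU = 9.01789e+11 m; rₐ = 94.32 AU = 1.41103e+13 m.
e = (rₐ − rₚ) / (rₐ + rₚ).
e = (1.41103e+13 − 9.01789e+11) / (1.41103e+13 + 9.01789e+11) = 1.32085e+13 / 1.50121e+13 ≈ 0.8799.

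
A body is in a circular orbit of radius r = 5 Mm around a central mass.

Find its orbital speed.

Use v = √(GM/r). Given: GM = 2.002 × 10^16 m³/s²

Convert to SI: r = 5 Mm = 5e+06 m.
For a circular orbit, gravity supplies the centripetal force, so v = √(GM / r).
v = √(2.002e+16 / 5e+06) m/s ≈ 6.328e+04 m/s = 63.28 km/s.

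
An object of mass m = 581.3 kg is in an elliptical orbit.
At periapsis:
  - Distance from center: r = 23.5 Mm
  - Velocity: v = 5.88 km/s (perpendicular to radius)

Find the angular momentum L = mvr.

Convert to SI: r = 23.5 Mm = 2.35e+07 m; v = 5.88 km/s = 5880 m/s.
Since v is perpendicular to r, L = m · v · r.
L = 581.3 · 5880 · 2.35e+07 kg·m²/s ≈ 8.032e+13 kg·m²/s.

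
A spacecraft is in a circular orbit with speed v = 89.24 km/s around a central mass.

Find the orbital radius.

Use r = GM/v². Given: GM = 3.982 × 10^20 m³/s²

Convert to SI: v = 89.24 km/s = 89240 m/s.
For a circular orbit, v² = GM / r, so r = GM / v².
r = 3.982e+20 / (89240)² m ≈ 5e+10 m = 50 Gm.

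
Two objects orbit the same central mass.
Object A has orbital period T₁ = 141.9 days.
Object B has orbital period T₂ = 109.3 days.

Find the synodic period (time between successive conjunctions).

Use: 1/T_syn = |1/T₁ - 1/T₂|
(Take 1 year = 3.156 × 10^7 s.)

Convert to SI: T₁ = 141.9 days = 1.22602e+07 s; T₂ = 109.3 days = 9.44352e+06 s.
T_syn = |T₁ · T₂ / (T₁ − T₂)|.
T_syn = |1.22602e+07 · 9.44352e+06 / (1.22602e+07 − 9.44352e+06)| s ≈ 4.111e+07 s = 1.302 years.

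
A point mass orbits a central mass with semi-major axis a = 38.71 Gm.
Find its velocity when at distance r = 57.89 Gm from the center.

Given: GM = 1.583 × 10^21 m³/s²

Convert to SI: a = 38.71 Gm = 3.871e+10 m; r = 57.89 Gm = 5.789e+10 m.
Vis-viva: v = √(GM · (2/r − 1/a)).
2/r − 1/a = 2/5.789e+10 − 1/3.871e+10 = 8.71516e-12 m⁻¹.
v = √(1.583e+21 · 8.71516e-12) m/s ≈ 1.175e+05 m/s = 117.5 km/s.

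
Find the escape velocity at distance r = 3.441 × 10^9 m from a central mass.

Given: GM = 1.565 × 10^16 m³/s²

Escape velocity comes from setting total energy to zero: ½v² − GM/r = 0 ⇒ v_esc = √(2GM / r).
v_esc = √(2 · 1.565e+16 / 3.441e+09) m/s ≈ 3016 m/s = 3.016 km/s.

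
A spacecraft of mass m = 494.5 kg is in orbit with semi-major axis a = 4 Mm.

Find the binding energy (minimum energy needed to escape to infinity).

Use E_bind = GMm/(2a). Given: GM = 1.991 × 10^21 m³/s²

Convert to SI: a = 4 Mm = 4e+06 m.
Total orbital energy is E = −GMm/(2a); binding energy is E_bind = −E = GMm/(2a).
E_bind = 1.991e+21 · 494.5 / (2 · 4e+06) J ≈ 1.231e+17 J = 123.1 PJ.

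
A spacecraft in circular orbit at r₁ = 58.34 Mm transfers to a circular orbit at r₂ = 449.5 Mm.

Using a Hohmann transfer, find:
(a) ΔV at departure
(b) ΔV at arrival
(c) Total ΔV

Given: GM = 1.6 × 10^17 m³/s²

Convert to SI: r₁ = 58.34 Mm = 5.834e+07 m; r₂ = 449.5 Mm = 4.495e+08 m.
Transfer semi-major axis: a_t = (r₁ + r₂)/2 = (5.834e+07 + 4.495e+08)/2 = 2.5392e+08 m.
Circular speeds: v₁ = √(GM/r₁) = 52369.3 m/s, v₂ = √(GM/r₂) = 18866.7 m/s.
Transfer speeds (vis-viva v² = GM(2/r − 1/a_t)): v₁ᵗ = 69677.6 m/s, v₂ᵗ = 9043.36 m/s.
(a) ΔV₁ = |v₁ᵗ − v₁| ≈ 1.731e+04 m/s = 17.31 km/s.
(b) ΔV₂ = |v₂ − v₂ᵗ| ≈ 9823 m/s = 9.823 km/s.
(c) ΔV_total = ΔV₁ + ΔV₂ ≈ 2.713e+04 m/s = 27.13 km/s.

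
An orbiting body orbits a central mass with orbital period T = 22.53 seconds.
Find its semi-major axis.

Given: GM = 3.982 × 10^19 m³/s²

Invert Kepler's third law: a = (GM · T² / (4π²))^(1/3).
Substituting T = 22.53 s and GM = 3.982e+19 m³/s²:
a = (3.982e+19 · (22.53)² / (4π²))^(1/3) m
a ≈ 8e+06 m = 8 Mm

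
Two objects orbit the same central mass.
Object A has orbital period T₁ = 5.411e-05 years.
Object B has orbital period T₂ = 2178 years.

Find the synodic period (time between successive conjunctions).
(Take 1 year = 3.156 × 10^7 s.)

Convert to SI: T₁ = 5.411e-05 years = 1707.71 s; T₂ = 2178 years = 6.87377e+10 s.
T_syn = |T₁ · T₂ / (T₁ − T₂)|.
T_syn = |1707.71 · 6.87377e+10 / (1707.71 − 6.87377e+10)| s ≈ 1708 s = 5.411e-05 years.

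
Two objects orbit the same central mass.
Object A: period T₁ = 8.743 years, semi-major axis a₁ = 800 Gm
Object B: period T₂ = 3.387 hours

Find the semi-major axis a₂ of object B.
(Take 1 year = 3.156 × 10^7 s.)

Convert to SI: T₁ = 8.743 years = 2.75929e+08 s; a₁ = 800 Gm = 8e+11 m; T₂ = 3.387 hours = 12193.2 s.
Kepler's third law: (T₁/T₂)² = (a₁/a₂)³ ⇒ a₂ = a₁ · (T₂/T₁)^(2/3).
T₂/T₁ = 12193.2 / 2.75929e+08 = 4.41896e-05.
a₂ = 8e+11 · (4.41896e-05)^(2/3) m ≈ 9.999e+08 m = 999.9 Mm.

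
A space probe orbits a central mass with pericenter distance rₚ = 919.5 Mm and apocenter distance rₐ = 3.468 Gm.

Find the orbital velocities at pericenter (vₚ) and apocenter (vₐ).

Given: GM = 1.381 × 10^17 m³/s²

Convert to SI: rₚ = 919.5 Mm = 9.195e+08 m; rₐ = 3.468 Gm = 3.468e+09 m.
Use the vis-viva equation v² = GM(2/r − 1/a) with a = (rₚ + rₐ)/2 = (9.195e+08 + 3.468e+09)/2 = 2.19375e+09 m.
vₚ = √(GM · (2/rₚ − 1/a)) = √(1.381e+17 · (2/9.195e+08 − 1/2.19375e+09)) m/s ≈ 1.541e+04 m/s = 15.41 km/s.
vₐ = √(GM · (2/rₐ − 1/a)) = √(1.381e+17 · (2/3.468e+09 − 1/2.19375e+09)) m/s ≈ 4085 m/s = 4.085 km/s.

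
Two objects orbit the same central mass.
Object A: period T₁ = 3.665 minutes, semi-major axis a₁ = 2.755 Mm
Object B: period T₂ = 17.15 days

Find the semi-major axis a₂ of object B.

Convert to SI: T₁ = 3.665 minutes = 219.9 s; a₁ = 2.755 Mm = 2.755e+06 m; T₂ = 17.15 days = 1.48176e+06 s.
Kepler's third law: (T₁/T₂)² = (a₁/a₂)³ ⇒ a₂ = a₁ · (T₂/T₁)^(2/3).
T₂/T₁ = 1.48176e+06 / 219.9 = 6738.34.
a₂ = 2.755e+06 · (6738.34)^(2/3) m ≈ 9.829e+08 m = 982.9 Mm.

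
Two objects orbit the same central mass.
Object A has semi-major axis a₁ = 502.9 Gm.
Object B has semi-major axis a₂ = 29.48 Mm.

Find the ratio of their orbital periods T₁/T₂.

Convert to SI: a₁ = 502.9 Gm = 5.029e+11 m; a₂ = 29.48 Mm = 2.948e+07 m.
From Kepler's third law, (T₁/T₂)² = (a₁/a₂)³, so T₁/T₂ = (a₁/a₂)^(3/2).
a₁/a₂ = 5.029e+11 / 2.948e+07 = 17059.
T₁/T₂ = (17059)^(3/2) ≈ 2.228e+06.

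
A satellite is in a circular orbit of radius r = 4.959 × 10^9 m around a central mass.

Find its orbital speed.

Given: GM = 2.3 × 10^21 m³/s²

For a circular orbit, gravity supplies the centripetal force, so v = √(GM / r).
v = √(2.3e+21 / 4.959e+09) m/s ≈ 6.81e+05 m/s = 681 km/s.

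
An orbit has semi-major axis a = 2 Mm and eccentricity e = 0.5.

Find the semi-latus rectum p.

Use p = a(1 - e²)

Convert to SI: a = 2 Mm = 2e+06 m.
p = a (1 − e²).
p = 2e+06 · (1 − (0.5)²) = 2e+06 · 0.75 ≈ 1.5e+06 m = 1.5 Mm.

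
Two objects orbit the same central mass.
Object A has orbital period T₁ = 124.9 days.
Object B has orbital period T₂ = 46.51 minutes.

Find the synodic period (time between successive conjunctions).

Convert to SI: T₁ = 124.9 days = 1.07914e+07 s; T₂ = 46.51 minutes = 2790.6 s.
T_syn = |T₁ · T₂ / (T₁ − T₂)|.
T_syn = |1.07914e+07 · 2790.6 / (1.07914e+07 − 2790.6)| s ≈ 2791 s = 46.52 minutes.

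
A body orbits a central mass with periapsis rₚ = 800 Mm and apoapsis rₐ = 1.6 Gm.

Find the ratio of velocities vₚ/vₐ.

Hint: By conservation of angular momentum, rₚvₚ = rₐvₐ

Convert to SI: rₚ = 800 Mm = 8e+08 m; rₐ = 1.6 Gm = 1.6e+09 m.
Conservation of angular momentum gives rₚvₚ = rₐvₐ, so vₚ/vₐ = rₐ/rₚ.
vₚ/vₐ = 1.6e+09 / 8e+08 ≈ 2.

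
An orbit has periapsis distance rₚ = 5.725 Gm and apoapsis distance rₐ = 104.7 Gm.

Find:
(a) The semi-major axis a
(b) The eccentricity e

Convert to SI: rₚ = 5.725 Gm = 5.725e+09 m; rₐ = 104.7 Gm = 1.047e+11 m.
(a) a = (rₚ + rₐ) / 2 = (5.725e+09 + 1.047e+11) / 2 ≈ 5.521e+10 m = 55.21 Gm.
(b) e = (rₐ − rₚ) / (rₐ + rₚ) = (1.047e+11 − 5.725e+09) / (1.047e+11 + 5.725e+09) ≈ 0.8963.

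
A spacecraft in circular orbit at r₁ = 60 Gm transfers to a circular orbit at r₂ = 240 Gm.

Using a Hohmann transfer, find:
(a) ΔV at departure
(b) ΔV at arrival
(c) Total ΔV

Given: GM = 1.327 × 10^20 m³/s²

Convert to SI: r₁ = 60 Gm = 6e+10 m; r₂ = 240 Gm = 2.4e+11 m.
Transfer semi-major axis: a_t = (r₁ + r₂)/2 = (6e+10 + 2.4e+11)/2 = 1.5e+11 m.
Circular speeds: v₁ = √(GM/r₁) = 47028.4 m/s, v₂ = √(GM/r₂) = 23514.2 m/s.
Transfer speeds (vis-viva v² = GM(2/r − 1/a_t)): v₁ᵗ = 59486.7 m/s, v₂ᵗ = 14871.7 m/s.
(a) ΔV₁ = |v₁ᵗ − v₁| ≈ 1.246e+04 m/s = 12.46 km/s.
(b) ΔV₂ = |v₂ − v₂ᵗ| ≈ 8643 m/s = 8.643 km/s.
(c) ΔV_total = ΔV₁ + ΔV₂ ≈ 2.11e+04 m/s = 21.1 km/s.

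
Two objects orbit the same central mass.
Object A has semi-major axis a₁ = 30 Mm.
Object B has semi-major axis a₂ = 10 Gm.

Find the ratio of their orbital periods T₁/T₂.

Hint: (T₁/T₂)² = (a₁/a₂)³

Convert to SI: a₁ = 30 Mm = 3e+07 m; a₂ = 10 Gm = 1e+10 m.
From Kepler's third law, (T₁/T₂)² = (a₁/a₂)³, so T₁/T₂ = (a₁/a₂)^(3/2).
a₁/a₂ = 3e+07 / 1e+10 = 0.003.
T₁/T₂ = (0.003)^(3/2) ≈ 0.0001643.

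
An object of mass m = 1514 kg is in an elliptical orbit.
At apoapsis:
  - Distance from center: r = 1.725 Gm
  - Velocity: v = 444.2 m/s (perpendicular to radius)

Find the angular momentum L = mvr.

Convert to SI: r = 1.725 Gm = 1.725e+09 m.
Since v is perpendicular to r, L = m · v · r.
L = 1514 · 444.2 · 1.725e+09 kg·m²/s ≈ 1.16e+15 kg·m²/s.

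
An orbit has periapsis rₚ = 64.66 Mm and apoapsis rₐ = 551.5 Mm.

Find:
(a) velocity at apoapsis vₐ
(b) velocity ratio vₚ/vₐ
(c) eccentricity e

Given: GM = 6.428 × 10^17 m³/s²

Convert to SI: rₚ = 64.66 Mm = 6.466e+07 m; rₐ = 551.5 Mm = 5.515e+08 m.
(a) With a = (rₚ + rₐ)/2 = 3.0808e+08 m, vₐ = √(GM (2/rₐ − 1/a)) = √(6.428e+17 · (2/5.515e+08 − 1/3.0808e+08)) m/s ≈ 1.564e+04 m/s
(b) Conservation of angular momentum (rₚvₚ = rₐvₐ) gives vₚ/vₐ = rₐ/rₚ = 5.515e+08/6.466e+07 ≈ 8.529
(c) e = (rₐ − rₚ)/(rₐ + rₚ) = (5.515e+08 − 6.466e+07)/(5.515e+08 + 6.466e+07) ≈ 0.7901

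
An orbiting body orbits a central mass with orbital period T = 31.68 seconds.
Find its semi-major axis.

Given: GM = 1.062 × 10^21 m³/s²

Invert Kepler's third law: a = (GM · T² / (4π²))^(1/3).
Substituting T = 31.68 s and GM = 1.062e+21 m³/s²:
a = (1.062e+21 · (31.68)² / (4π²))^(1/3) m
a ≈ 3e+07 m = 30 Mm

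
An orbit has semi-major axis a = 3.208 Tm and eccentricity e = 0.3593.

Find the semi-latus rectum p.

Convert to SI: a = 3.208 Tm = 3.208e+12 m.
p = a (1 − e²).
p = 3.208e+12 · (1 − (0.3593)²) = 3.208e+12 · 0.870904 ≈ 2.794e+12 m = 2.794 Tm.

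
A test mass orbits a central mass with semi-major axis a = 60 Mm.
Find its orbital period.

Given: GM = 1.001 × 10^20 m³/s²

Convert to SI: a = 60 Mm = 6e+07 m.
Kepler's third law: T = 2π √(a³ / GM).
Substituting a = 6e+07 m and GM = 1.001e+20 m³/s²:
T = 2π √((6e+07)³ / 1.001e+20) s
T ≈ 291.9 s = 4.865 minutes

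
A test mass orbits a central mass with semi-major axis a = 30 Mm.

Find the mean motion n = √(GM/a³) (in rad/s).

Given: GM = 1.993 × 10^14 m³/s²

Convert to SI: a = 30 Mm = 3e+07 m.
n = √(GM / a³).
n = √(1.993e+14 / (3e+07)³) rad/s ≈ 8.592e-05 rad/s.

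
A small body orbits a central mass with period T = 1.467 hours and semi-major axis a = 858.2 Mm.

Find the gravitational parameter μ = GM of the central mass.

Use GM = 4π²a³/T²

Convert to SI: T = 1.467 hours = 5281.2 s; a = 858.2 Mm = 8.582e+08 m.
GM = 4π² · a³ / T².
GM = 4π² · (8.582e+08)³ / (5281.2)² m³/s² ≈ 8.947e+20 m³/s² = 8.947 × 10^20 m³/s².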